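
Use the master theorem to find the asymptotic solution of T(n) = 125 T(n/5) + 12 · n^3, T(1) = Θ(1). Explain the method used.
T(n) = Θ(n^3 log n)

log_5 125 = 3, and f(n) = 12 · n^3 = Θ(n^(log_5 125)). This is Case 2 of the master theorem: T(n) = Θ(f(n) · log n) = Θ(n^3 log n).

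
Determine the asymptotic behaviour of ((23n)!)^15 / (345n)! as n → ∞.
((23n)!)^15/(345n)! ~ ((2π·23n)^(14/2) / sqrt(15)) · 15^(−15·23n)  →  0

Write N = 23n. Stirling: N! ~ sqrt(2π N)(N/e)^N and (15N)! ~ sqrt(2π·15N)·(15N/e)^(15N).
  (N!)^15/(15N)! ~ (2π N)^(15/2) (N/e)^(15N) / [sqrt(2π·15N) (15N/e)^(15N)]
     = (2π N)^(15/2) / sqrt(2π·15N) · (N/(15N))^(15N)
     = (2π N)^((15−1)/2) / sqrt(15) · 15^(−15N).
Since 15^15 > 1, the factor 15^(−15N) decays exponentially, so the ratio → 0. Substituting N = 23n gives the stated form.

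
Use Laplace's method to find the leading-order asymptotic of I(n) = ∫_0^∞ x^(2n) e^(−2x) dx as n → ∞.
I(n) ~ (sqrt(2π·2n) / 2) · (2n/(2e))^(2n)

Write the integrand as exp(2n ln x − 2x) and set f(x) = 2n ln x − 2x. Then f'(x) = 2n/x − 2 = 0 at x* = 2n/2, and f''(x*) = −2n/x*^2 = −2^2/(2n). Laplace's method (interior maximum) gives
  I(n) ~ e^(f(x*)) · sqrt(2π / |f''(x*)|)
        = exp(2n ln(2n/2) − 2n) · sqrt(2π · 2n / 2^2)
        = (2n/2)^(2n) e^(−2n) · sqrt(2π·2n) / 2
        = (sqrt(2π·2n) / 2) · (2n/(2e))^(2n).
This matches Γ(2n+1)/2^(2n+1) with Stirling applied to Γ.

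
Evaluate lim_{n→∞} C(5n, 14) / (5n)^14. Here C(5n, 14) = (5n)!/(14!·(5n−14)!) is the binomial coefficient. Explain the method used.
lim = 1/14! = 1/87178291200

With N = 5n → ∞: C(N, 14) / N^14 = [N(N−1)…(N−13)] / (14! · N^14) = (1/14!) · 1 · (1 − 1/(5n)) · … · (1 − 13/(5n)). Each factor → 1 as N → ∞, so the limit is 1/14! = 1/87178291200.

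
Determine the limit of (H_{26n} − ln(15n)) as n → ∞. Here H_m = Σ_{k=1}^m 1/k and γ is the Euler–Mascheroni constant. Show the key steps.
lim = ln(26/15) + γ

By Euler-Maclaurin, H_m = ln m + γ + O(1/m). So
  H_{26n} − ln(15n) = ln(26n) + γ − ln(15n) + O(1/n)
                       = ln(26/15) + γ + O(1/n).
Hence the limit is ln(26/15) + γ.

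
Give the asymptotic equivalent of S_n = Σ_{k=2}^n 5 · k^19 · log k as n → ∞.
S_n ~ n^20 log n / 4 − n^20 / 80

By integral comparison, S_n = ∫_1^n 5 · x^19 · log x dx + O(n^19 · log n). For the integral, ∫ x^19 log x dx = n^20 log n / 20 − n^20/400 (integration by parts). Hence S_n ~ n^20 log n / 4 − n^20 / 80.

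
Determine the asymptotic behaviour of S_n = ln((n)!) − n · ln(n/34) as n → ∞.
S_n ~ n · (ln 34 − 1) + O(ln n)

Stirling: ln((n)!) = n ln(n) − n + O(ln n).
  S_n = n ln(n) − n − n ln(n/34) + O(ln n)
      = n ln(n) − n ln n + n ln 34 − n + O(ln n)
      = n ln 34 − n + O(ln n)
      = n (ln 34 − 1) + O(ln n).
Numerically ln(34) − 1 ≈ 2.5264.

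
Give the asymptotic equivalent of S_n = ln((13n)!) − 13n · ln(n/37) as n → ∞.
S_n ~ 13n · (ln 481 − 1) + O(ln n)

Stirling: ln((13n)!) = 13n ln(13n) − 13n + O(ln n).
  S_n = 13n ln(13n) − 13n − 13n ln(n/37) + O(ln n)
      = 13n ln(13n) − 13n ln n + 13n ln 37 − 13n + O(ln n)
      = 13n ln 13 + 13n ln 37 − 13n + O(ln n)
      = 13n (ln 481 − 1) + O(ln n).
Numerically ln(481) − 1 ≈ 5.1759.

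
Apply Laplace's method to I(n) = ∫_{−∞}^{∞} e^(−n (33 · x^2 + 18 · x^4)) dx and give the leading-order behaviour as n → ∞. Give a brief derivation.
I(n) ~ sqrt(π/(33n))

φ(x) = 33 · x^2 + 18 · x^4 has its unique global minimum at x* = 0 (since φ'(x) = 66x + 72x^3 = 0 only at x = 0 for real x with both coefficients positive, and φ → ∞ as |x| → ∞). At x* = 0, φ(0) = 0 and φ''(0) = 66. Laplace's method then gives
  I(n) ~ sqrt(2π / (n · φ''(0))) · e^(−n φ(0)) = sqrt(2π / (66n)) = sqrt(π/(33n)).
The 18 · x^4 term contributes only at subleading order (an O(1/n) relative correction).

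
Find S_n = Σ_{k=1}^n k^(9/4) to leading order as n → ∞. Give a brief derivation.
S_n ~ (4/13) · n^(13/4)

Integral comparison: Σ_{k=1}^n k^(9/4) = ∫_0^n x^(9/4) dx + O(n^(9/4)). The integral is n^(1 + 9/4) / (1 + 9/4) = n^((9+4)/4) / ((9+4)/4) = (4/13) · n^(13/4).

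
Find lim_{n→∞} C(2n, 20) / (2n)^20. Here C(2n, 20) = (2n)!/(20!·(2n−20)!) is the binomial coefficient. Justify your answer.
lim = 1/20! = 1/2432902008176640000

With N = 2n → ∞: C(N, 20) / N^20 = [N(N−1)…(N−19)] / (20! · N^20) = (1/20!) · 1 · (1 − 1/(2n)) · … · (1 − 19/(2n)). Each factor → 1 as N → ∞, so the limit is 1/20! = 1/2432902008176640000.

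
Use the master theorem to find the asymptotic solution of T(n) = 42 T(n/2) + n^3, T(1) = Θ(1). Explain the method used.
T(n) = Θ(n^(log_2 42))

Master theorem: compare f(n) = n^3 to n^(log_2 42) where log_2 42 ≈ 5.392. Since 3 < log_2 42, we have f(n) = O(n^(log_2 42 − ε)) for some ε > 0 — Case 1. Hence T(n) = Θ(n^(log_2 42)).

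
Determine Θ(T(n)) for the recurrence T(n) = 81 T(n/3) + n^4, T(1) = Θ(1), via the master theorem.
T(n) = Θ(n^4 log n)

log_3 81 = 4, and f(n) = n^4 = Θ(n^(log_3 81)). This is Case 2 of the master theorem: T(n) = Θ(f(n) · log n) = Θ(n^4 log n).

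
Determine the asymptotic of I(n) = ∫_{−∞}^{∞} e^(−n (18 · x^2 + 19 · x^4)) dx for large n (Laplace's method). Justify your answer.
I(n) ~ sqrt(π/(18n))

φ(x) = 18 · x^2 + 19 · x^4 has its unique global minimum at x* = 0 (since φ'(x) = 36x + 76x^3 = 0 only at x = 0 for real x with both coefficients positive, and φ → ∞ as |x| → ∞). At x* = 0, φ(0) = 0 and φ''(0) = 36. Laplace's method then gives
  I(n) ~ sqrt(2π / (n · φ''(0))) · e^(−n φ(0)) = sqrt(2π / (36n)) = sqrt(π/(18n)).
The 19 · x^4 term contributes only at subleading order (an O(1/n) relative correction).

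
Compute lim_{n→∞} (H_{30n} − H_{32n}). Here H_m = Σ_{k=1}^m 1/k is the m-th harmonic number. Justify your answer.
lim = ln(30/32) = ln(15/16)

Euler-Maclaurin gives H_m = ln m + γ + 1/(2m) + O(1/m^2). The γ and O(1/m) terms cancel in the difference:
  H_{30n} − H_{32n} = ln(30n) − ln(32n) + O(1/n) = ln(30/32) + O(1/n).
Hence the limit is ln(30/32) = ln(15/16).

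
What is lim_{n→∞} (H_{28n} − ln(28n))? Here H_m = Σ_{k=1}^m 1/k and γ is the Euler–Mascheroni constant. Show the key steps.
lim = γ

By Euler-Maclaurin, H_m = ln m + γ + O(1/m). So
  H_{28n} − ln(28n) = ln(28n) + γ − ln(28n) + O(1/n)
                       = ln(28/28) + γ + O(1/n).
Hence the limit is γ (since ln 1 = 0).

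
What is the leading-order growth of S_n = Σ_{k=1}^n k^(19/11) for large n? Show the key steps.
S_n ~ (11/30) · n^(30/11)

Integral comparison: Σ_{k=1}^n k^(19/11) = ∫_0^n x^(19/11) dx + O(n^(19/11)). The integral is n^(1 + 19/11) / (1 + 19/11) = n^((19+11)/11) / ((19+11)/11) = (11/30) · n^(30/11).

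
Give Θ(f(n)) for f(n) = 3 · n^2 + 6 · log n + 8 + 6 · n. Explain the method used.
f(n) ∈ Θ(n^2)

Compare the terms by growth order. For large n, n^a · (log n)^b dominates n^a' · (log n)^b' iff a > a', or (a = a' and b > b'). Ranking the 4 terms shows the dominant one is 3 · n^2. Hence f(n) ∈ Θ(n^2).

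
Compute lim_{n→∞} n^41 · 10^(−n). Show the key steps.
lim = 0

Exponentials with base > 1 dominate every fixed polynomial: for any fixed c, n^c / 10^n → 0 as n → ∞ (e.g. by the ratio test, or by writing 10^n = e^(n ln 10) and noting e^(n ln 10) / n^c → ∞). Hence n^41 · 10^(−n) = n^41 / 10^n → 0.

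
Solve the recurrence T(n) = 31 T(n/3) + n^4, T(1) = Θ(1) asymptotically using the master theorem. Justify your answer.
T(n) = Θ(n^4)

log_3 31 ≈ 3.126. f(n) = n^4 dominates n^(log_3 31) since 4 > 3.126, and the regularity condition a·f(n/b) = 31·(n/3)^4 = (31/81)·n^4 ≤ c·f(n) holds with c = 31/81 ≈ 0.383 < 1. So this is Case 3: T(n) = Θ(f(n)) = Θ(n^4).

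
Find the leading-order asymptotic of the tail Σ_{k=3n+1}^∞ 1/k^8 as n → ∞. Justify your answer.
Σ_{k>3n} 1/k^8 ~ 1/(7 · (3n)^7)

Compare to the integral: ∫_{3n}^∞ x^(−8) dx = [−x^(−7)/7]_{3n}^∞ = 1/((8−1)·(3n)^7). Euler-Maclaurin then gives
  Σ_{k>3n} 1/k^8 = ∫_{3n}^∞ dx/x^8 − 1/(2·(3n)^8) + O(1/(3n)^9).
(Equivalently this is ζ(8) − Σ_{k≤3n} 1/k^8.)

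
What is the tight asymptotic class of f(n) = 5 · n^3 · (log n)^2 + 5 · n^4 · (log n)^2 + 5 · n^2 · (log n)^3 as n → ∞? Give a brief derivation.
f(n) ∈ Θ(n^4 · (log n)^2)

Compare the terms by growth order. For large n, n^a · (log n)^b dominates n^a' · (log n)^b' iff a > a', or (a = a' and b > b'). Ranking the 3 terms shows the dominant one is 5 · n^4 · (log n)^2. Hence f(n) ∈ Θ(n^4 · (log n)^2).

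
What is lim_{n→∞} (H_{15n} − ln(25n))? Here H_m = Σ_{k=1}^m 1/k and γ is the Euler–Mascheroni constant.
lim = ln(3/5) + γ

By Euler-Maclaurin, H_m = ln m + γ + O(1/m). So
  H_{15n} − ln(25n) = ln(15n) + γ − ln(25n) + O(1/n)
                       = ln(15/25) + γ + O(1/n).
Hence the limit is ln(15/25) + γ (= ln(3/5)).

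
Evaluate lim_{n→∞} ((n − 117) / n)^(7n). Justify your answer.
lim = e^(−819)

Rewrite as (1 − 117/n)^(7n). By the standard limit (1 + x/n)^n → e^x, we have (1 − 117/n)^n → e^(−117), and raising to the 7th power gives e^(−819).
More precisely, ln[(1 − 117/n)^(7n)] = 7n · ln(1 − 117/n) = 7n · (-117/n + O(1/n^2)) = -819 + O(1/n) → -819.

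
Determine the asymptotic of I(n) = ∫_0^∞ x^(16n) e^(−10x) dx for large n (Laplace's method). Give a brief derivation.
I(n) ~ (sqrt(2π·16n) / 10) · (16n/(10e))^(16n)

Write the integrand as exp(16n ln x − 10x) and set f(x) = 16n ln x − 10x. Then f'(x) = 16n/x − 10 = 0 at x* = 16n/10, and f''(x*) = −16n/x*^2 = −10^2/(16n). Laplace's method (interior maximum) gives
  I(n) ~ e^(f(x*)) · sqrt(2π / |f''(x*)|)
        = exp(16n ln(16n/10) − 16n) · sqrt(2π · 16n / 10^2)
        = (16n/10)^(16n) e^(−16n) · sqrt(2π·16n) / 10
        = (sqrt(2π·16n) / 10) · (16n/(10e))^(16n).
This matches Γ(16n+1)/10^(16n+1) with Stirling applied to Γ.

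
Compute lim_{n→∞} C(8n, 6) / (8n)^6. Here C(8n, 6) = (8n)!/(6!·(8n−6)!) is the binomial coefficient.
lim = 1/6! = 1/720

With N = 8n → ∞: C(N, 6) / N^6 = [N(N−1)…(N−5)] / (6! · N^6) = (1/6!) · 1 · (1 − 1/(8n)) · … · (1 − 5/(8n)). Each factor → 1 as N → ∞, so the limit is 1/6! = 1/720.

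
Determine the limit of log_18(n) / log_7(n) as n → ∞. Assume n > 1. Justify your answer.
lim = ln(7) / ln(18) = log_18(7)

Change of base: log_18(n) = ln n / ln 18 and log_7(n) = ln n / ln 7. The ratio is (ln n / ln 18) · (ln 7 / ln n) = ln 7 / ln 18, a constant independent of n. So the limit is ln 7 / ln 18 = log_18(7).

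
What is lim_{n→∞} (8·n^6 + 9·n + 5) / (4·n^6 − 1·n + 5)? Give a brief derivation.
lim = 8/4 = 2

For large n the leading n^6 terms dominate both numerator and denominator. Dividing top and bottom by n^6, every other term tends to 0, leaving 8/4 = 2.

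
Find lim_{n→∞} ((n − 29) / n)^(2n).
lim = e^(−58)

Rewrite as (1 − 29/n)^(2n). By the standard limit (1 + x/n)^n → e^x, we have (1 − 29/n)^n → e^(−29), and raising to the 2nd power gives e^(−58).
More precisely, ln[(1 − 29/n)^(2n)] = 2n · ln(1 − 29/n) = 2n · (-29/n + O(1/n^2)) = -58 + O(1/n) → -58.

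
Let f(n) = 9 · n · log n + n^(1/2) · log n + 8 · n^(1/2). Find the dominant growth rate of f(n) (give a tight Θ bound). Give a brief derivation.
f(n) ∈ Θ(n · log n)

Compare the terms by growth order. For large n, n^a · (log n)^b dominates n^a' · (log n)^b' iff a > a', or (a = a' and b > b'). Ranking the 3 terms shows the dominant one is 9 · n · log n. Hence f(n) ∈ Θ(n · log n).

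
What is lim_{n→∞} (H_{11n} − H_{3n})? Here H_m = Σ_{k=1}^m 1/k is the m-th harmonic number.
lim = ln(11/3)

Euler-Maclaurin gives H_m = ln m + γ + 1/(2m) + O(1/m^2). The γ and O(1/m) terms cancel in the difference:
  H_{11n} − H_{3n} = ln(11n) − ln(3n) + O(1/n) = ln(11/3) + O(1/n).
Hence the limit is ln(11/3).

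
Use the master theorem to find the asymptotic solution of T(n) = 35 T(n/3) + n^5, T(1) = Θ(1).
T(n) = Θ(n^5)

log_3 35 ≈ 3.236. f(n) = n^5 dominates n^(log_3 35) since 5 > 3.236, and the regularity condition a·f(n/b) = 35·(n/3)^5 = (35/243)·n^5 ≤ c·f(n) holds with c = 35/243 ≈ 0.144 < 1. So this is Case 3: T(n) = Θ(f(n)) = Θ(n^5).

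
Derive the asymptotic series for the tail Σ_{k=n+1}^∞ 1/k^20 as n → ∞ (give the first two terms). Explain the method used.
Σ_{k>n} 1/k^20 = 1/(19 · n^19) − 1/(2 · n^20) + O(1/n^21)

Compare to the integral: ∫_{n}^∞ x^(−20) dx = [−x^(−19)/19]_{n}^∞ = 1/((20−1)·n^19). The Euler-Maclaurin correction adds −f(n)/2 = −1/(2·n^20). Euler-Maclaurin then gives
  Σ_{k>n} 1/k^20 = ∫_{n}^∞ dx/x^20 − 1/(2·n^20) + O(1/n^21).
(Equivalently this is ζ(20) − Σ_{k≤n} 1/k^20.)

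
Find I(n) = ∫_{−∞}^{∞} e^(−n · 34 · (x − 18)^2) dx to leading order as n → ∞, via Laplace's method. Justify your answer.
I(n) = sqrt(π/(34n))

Here φ(x) = 34 · (x − 18)^2 has its unique minimum at x* = 18 with φ(x*) = 0 and φ''(x*) = 68. Laplace's method gives
  I(n) ~ e^(−n φ(x*)) · sqrt(2π / (n · φ''(x*))) = sqrt(2π / (68n)) = sqrt(π/(34n)).
This is exact: substituting u = (x − 18)·sqrt(34n) gives I(n) = (1/sqrt(34n)) ∫_{−∞}^{∞} e^(−u^2) du = sqrt(π/(34n)).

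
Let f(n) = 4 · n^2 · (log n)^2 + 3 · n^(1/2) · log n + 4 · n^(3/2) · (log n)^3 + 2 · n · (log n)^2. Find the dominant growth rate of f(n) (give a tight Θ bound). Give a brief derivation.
f(n) ∈ Θ(n^2 · (log n)^2)

Compare the terms by growth order. For large n, n^a · (log n)^b dominates n^a' · (log n)^b' iff a > a', or (a = a' and b > b'). Ranking the 4 terms shows the dominant one is 4 · n^2 · (log n)^2. Hence f(n) ∈ Θ(n^2 · (log n)^2).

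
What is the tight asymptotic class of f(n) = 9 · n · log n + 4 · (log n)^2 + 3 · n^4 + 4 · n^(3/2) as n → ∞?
f(n) ∈ Θ(n^4)

Compare the terms by growth order. For large n, n^a · (log n)^b dominates n^a' · (log n)^b' iff a > a', or (a = a' and b > b'). Ranking the 4 terms shows the dominant one is 3 · n^4. Hence f(n) ∈ Θ(n^4).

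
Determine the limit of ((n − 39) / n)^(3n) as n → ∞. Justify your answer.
lim = e^(−117)

Rewrite as (1 − 39/n)^(3n). By the standard limit (1 + x/n)^n → e^x, we have (1 − 39/n)^n → e^(−39), and raising to the 3rd power gives e^(−117).
More precisely, ln[(1 − 39/n)^(3n)] = 3n · ln(1 − 39/n) = 3n · (-39/n + O(1/n^2)) = -117 + O(1/n) → -117.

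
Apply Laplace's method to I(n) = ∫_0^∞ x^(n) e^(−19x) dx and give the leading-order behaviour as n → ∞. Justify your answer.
I(n) ~ (sqrt(2π·n) / 19) · (n/(19e))^(n)

Write the integrand as exp(n ln x − 19x) and set f(x) = n ln x − 19x. Then f'(x) = n/x − 19 = 0 at x* = n/19, and f''(x*) = −n/x*^2 = −19^2/(n). Laplace's method (interior maximum) gives
  I(n) ~ e^(f(x*)) · sqrt(2π / |f''(x*)|)
        = exp(n ln(n/19) − n) · sqrt(2π · n / 19^2)
        = (n/19)^(n) e^(−n) · sqrt(2π·n) / 19
        = (sqrt(2π·n) / 19) · (n/(19e))^(n).
This matches Γ(n+1)/19^(n+1) with Stirling applied to Γ.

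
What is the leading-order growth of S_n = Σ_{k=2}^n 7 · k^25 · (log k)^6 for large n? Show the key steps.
S_n ~ 7 · n^26 · (log n)^6 / 26

By integral comparison, S_n = ∫_1^n 7 · x^25 · (log x)^6 dx + O(n^25 · (log n)^6). For the integral, the leading term of ∫_1^n x^25 (log x)^6 dx is n^26/26 · (log n)^6 (by repeated integration by parts; each step lowers the log-exponent and produces a relatively O(1/log n) correction). Hence S_n ~ 7 · n^26 · (log n)^6 / 26.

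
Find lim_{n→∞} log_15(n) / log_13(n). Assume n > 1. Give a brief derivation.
lim = ln(13) / ln(15) = log_15(13)

Change of base: log_15(n) = ln n / ln 15 and log_13(n) = ln n / ln 13. The ratio is (ln n / ln 15) · (ln 13 / ln n) = ln 13 / ln 15, a constant independent of n. So the limit is ln 13 / ln 15 = log_15(13).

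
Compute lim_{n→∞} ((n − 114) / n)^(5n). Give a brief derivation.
lim = e^(−570)

Rewrite as (1 − 114/n)^(5n). By the standard limit (1 + x/n)^n → e^x, we have (1 − 114/n)^n → e^(−114), and raising to the 5th power gives e^(−570).
More precisely, ln[(1 − 114/n)^(5n)] = 5n · ln(1 − 114/n) = 5n · (-114/n + O(1/n^2)) = -570 + O(1/n) → -570.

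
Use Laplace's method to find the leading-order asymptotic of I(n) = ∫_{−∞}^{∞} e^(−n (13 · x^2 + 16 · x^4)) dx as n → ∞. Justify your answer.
I(n) ~ sqrt(π/(13n))

φ(x) = 13 · x^2 + 16 · x^4 has its unique global minimum at x* = 0 (since φ'(x) = 26x + 64x^3 = 0 only at x = 0 for real x with both coefficients positive, and φ → ∞ as |x| → ∞). At x* = 0, φ(0) = 0 and φ''(0) = 26. Laplace's method then gives
  I(n) ~ sqrt(2π / (n · φ''(0))) · e^(−n φ(0)) = sqrt(2π / (26n)) = sqrt(π/(13n)).
The 16 · x^4 term contributes only at subleading order (an O(1/n) relative correction).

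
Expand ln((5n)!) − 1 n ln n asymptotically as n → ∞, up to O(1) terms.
ln((5n)!) − 1 n ln n = 4 n ln n + 5(ln 5 − 1) n + (1/2) ln(2π·5n) + O(1/n)

Stirling: ln((5n)!) = 5n ln(5n) − 5n + (1/2) ln(2π·5n) + O(1/n).
Expand 5n ln(5n) = 5n (ln n + ln 5) = 5n ln n + 5n ln 5.
Subtract 1n ln n: leading term is (5 − 1) n ln n = 4 n ln n. The next term is 5n ln 5 − 5n = 5(ln 5 − 1) n. Then the (1/2) ln(2π·5n) correction.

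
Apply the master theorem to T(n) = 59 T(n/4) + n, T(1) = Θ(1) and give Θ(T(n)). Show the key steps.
T(n) = Θ(n^(log_4 59))

Master theorem: compare f(n) = n to n^(log_4 59) where log_4 59 ≈ 2.941. Since 1 < log_4 59, we have f(n) = O(n^(log_4 59 − ε)) for some ε > 0 — Case 1. Hence T(n) = Θ(n^(log_4 59)).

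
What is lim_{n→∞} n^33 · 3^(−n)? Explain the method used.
lim = 0

Exponentials with base > 1 dominate every fixed polynomial: for any fixed c, n^c / 3^n → 0 as n → ∞ (e.g. by the ratio test, or by writing 3^n = e^(n ln 3) and noting e^(n ln 3) / n^c → ∞). Hence n^33 · 3^(−n) = n^33 / 3^n → 0.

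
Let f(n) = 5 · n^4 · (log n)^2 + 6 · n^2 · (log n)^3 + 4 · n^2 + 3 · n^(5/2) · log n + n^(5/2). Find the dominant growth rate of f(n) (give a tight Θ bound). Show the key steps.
f(n) ∈ Θ(n^4 · (log n)^2)

Compare the terms by growth order. For large n, n^a · (log n)^b dominates n^a' · (log n)^b' iff a > a', or (a = a' and b > b'). Ranking the 5 terms shows the dominant one is 5 · n^4 · (log n)^2. Hence f(n) ∈ Θ(n^4 · (log n)^2).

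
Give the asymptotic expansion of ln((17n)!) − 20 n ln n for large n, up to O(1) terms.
ln((17n)!) − 20 n ln n = −3 n ln n + 17(ln 17 − 1) n + (1/2) ln(2π·17n) + O(1/n)

Stirling: ln((17n)!) = 17n ln(17n) − 17n + (1/2) ln(2π·17n) + O(1/n).
Expand 17n ln(17n) = 17n (ln n + ln 17) = 17n ln n + 17n ln 17.
Subtract 20n ln n: leading term is (17 − 20) n ln n = −3 n ln n. The next term is 17n ln 17 − 17n = 17(ln 17 − 1) n. Then the (1/2) ln(2π·17n) correction.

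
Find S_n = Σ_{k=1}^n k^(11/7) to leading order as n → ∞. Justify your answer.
S_n ~ (7/18) · n^(18/7)

Integral comparison: Σ_{k=1}^n k^(11/7) = ∫_0^n x^(11/7) dx + O(n^(11/7)). The integral is n^(1 + 11/7) / (1 + 11/7) = n^((11+7)/7) / ((11+7)/7) = (7/18) · n^(18/7).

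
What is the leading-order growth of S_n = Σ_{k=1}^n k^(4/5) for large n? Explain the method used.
S_n ~ (5/9) · n^(9/5)

Integral comparison: Σ_{k=1}^n k^(4/5) = ∫_0^n x^(4/5) dx + O(n^(4/5)). The integral is n^(1 + 4/5) / (1 + 4/5) = n^((4+5)/5) / ((4+5)/5) = (5/9) · n^(9/5).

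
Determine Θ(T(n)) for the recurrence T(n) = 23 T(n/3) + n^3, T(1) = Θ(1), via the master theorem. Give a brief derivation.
T(n) = Θ(n^3)

log_3 23 ≈ 2.854. f(n) = n^3 dominates n^(log_3 23) since 3 > 2.854, and the regularity condition a·f(n/b) = 23·(n/3)^3 = (23/27)·n^3 ≤ c·f(n) holds with c = 23/27 ≈ 0.852 < 1. So this is Case 3: T(n) = Θ(f(n)) = Θ(n^3).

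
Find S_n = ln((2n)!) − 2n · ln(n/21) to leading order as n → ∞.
S_n ~ 2n · (ln 42 − 1) + O(ln n)

Stirling: ln((2n)!) = 2n ln(2n) − 2n + O(ln n).
  S_n = 2n ln(2n) − 2n − 2n ln(n/21) + O(ln n)
      = 2n ln(2n) − 2n ln n + 2n ln 21 − 2n + O(ln n)
      = 2n ln 2 + 2n ln 21 − 2n + O(ln n)
      = 2n (ln 42 − 1) + O(ln n).
Numerically ln(42) − 1 ≈ 2.7377.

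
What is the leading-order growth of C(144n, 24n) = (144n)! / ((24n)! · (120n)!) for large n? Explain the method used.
C(144n, 24n) ~ (46656/3125)^(24n) · sqrt(3/(5π·24n))

Write N = 24n. Apply Stirling to each factorial:
  (6N)! ~ sqrt(2π·6N) · (6N/e)^(6N),
  N! ~ sqrt(2π N) · (N/e)^N,
  (5N)! ~ sqrt(2π·5N) · (5N/e)^(5N).
The exponential factors combine to (6N)^(6N) / (N^N · (5N)^(5N)) = 6^(6N)/5^(5N) = (6^6/5^5)^N = (46656/3125)^N.
The square-root prefactors combine to sqrt(2π·6N) / (sqrt(2π N)·sqrt(2π·5N)) = sqrt(6 / (2π·5·N)) = sqrt(3/(5π·24n)).
Substituting N = 24n: C(144n, 24n) ~ (46656/3125)^(24n) · sqrt(3/(5π·24n)).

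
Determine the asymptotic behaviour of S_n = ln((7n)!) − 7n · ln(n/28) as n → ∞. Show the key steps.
S_n ~ 7n · (ln 196 − 1) + O(ln n)

Stirling: ln((7n)!) = 7n ln(7n) − 7n + O(ln n).
  S_n = 7n ln(7n) − 7n − 7n ln(n/28) + O(ln n)
      = 7n ln(7n) − 7n ln n + 7n ln 28 − 7n + O(ln n)
      = 7n ln 7 + 7n ln 28 − 7n + O(ln n)
      = 7n (ln 196 − 1) + O(ln n).
Numerically ln(196) − 1 ≈ 4.2781.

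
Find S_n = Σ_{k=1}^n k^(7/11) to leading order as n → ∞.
S_n ~ (11/18) · n^(18/11)

Integral comparison: Σ_{k=1}^n k^(7/11) = ∫_0^n x^(7/11) dx + O(n^(7/11)). The integral is n^(1 + 7/11) / (1 + 7/11) = n^((7+11)/11) / ((7+11)/11) = (11/18) · n^(18/11).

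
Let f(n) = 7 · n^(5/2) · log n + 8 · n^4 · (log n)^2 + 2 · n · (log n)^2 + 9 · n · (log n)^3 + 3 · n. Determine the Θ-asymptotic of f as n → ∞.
f(n) ∈ Θ(n^4 · (log n)^2)

Compare the terms by growth order. For large n, n^a · (log n)^b dominates n^a' · (log n)^b' iff a > a', or (a = a' and b > b'). Ranking the 5 terms shows the dominant one is 8 · n^4 · (log n)^2. Hence f(n) ∈ Θ(n^4 · (log n)^2).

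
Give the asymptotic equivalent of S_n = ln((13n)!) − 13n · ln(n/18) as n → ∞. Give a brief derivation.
S_n ~ 13n · (ln 234 − 1) + O(ln n)

Stirling: ln((13n)!) = 13n ln(13n) − 13n + O(ln n).
  S_n = 13n ln(13n) − 13n − 13n ln(n/18) + O(ln n)
      = 13n ln(13n) − 13n ln n + 13n ln 18 − 13n + O(ln n)
      = 13n ln 13 + 13n ln 18 − 13n + O(ln n)
      = 13n (ln 234 − 1) + O(ln n).
Numerically ln(234) − 1 ≈ 4.4553.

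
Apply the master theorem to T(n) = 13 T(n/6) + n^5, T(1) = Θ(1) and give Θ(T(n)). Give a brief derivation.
T(n) = Θ(n^5)

log_6 13 ≈ 1.432. f(n) = n^5 dominates n^(log_6 13) since 5 > 1.432, and the regularity condition a·f(n/b) = 13·(n/6)^5 = (13/7776)·n^5 ≤ c·f(n) holds with c = 13/7776 ≈ 0.00167 < 1. So this is Case 3: T(n) = Θ(f(n)) = Θ(n^5).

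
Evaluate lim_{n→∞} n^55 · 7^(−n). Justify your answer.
lim = 0

Exponentials with base > 1 dominate every fixed polynomial: for any fixed c, n^c / 7^n → 0 as n → ∞ (e.g. by the ratio test, or by writing 7^n = e^(n ln 7) and noting e^(n ln 7) / n^c → ∞). Hence n^55 · 7^(−n) = n^55 / 7^n → 0.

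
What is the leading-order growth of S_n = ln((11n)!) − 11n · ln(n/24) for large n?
S_n ~ 11n · (ln 264 − 1) + O(ln n)

Stirling: ln((11n)!) = 11n ln(11n) − 11n + O(ln n).
  S_n = 11n ln(11n) − 11n − 11n ln(n/24) + O(ln n)
      = 11n ln(11n) − 11n ln n + 11n ln 24 − 11n + O(ln n)
      = 11n ln 11 + 11n ln 24 − 11n + O(ln n)
      = 11n (ln 264 − 1) + O(ln n).
Numerically ln(264) − 1 ≈ 4.5759.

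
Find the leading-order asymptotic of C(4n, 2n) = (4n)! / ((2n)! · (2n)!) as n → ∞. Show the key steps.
C(4n, 2n) ~ (4)^(2n) · sqrt(1/(π·2n))

Write N = 2n. Apply Stirling to each factorial:
  (2N)! ~ sqrt(2π·2N) · (2N/e)^(2N),
  N! ~ sqrt(2π N) · (N/e)^N,
  (1N)! ~ sqrt(2π·1N) · (1N/e)^(1N).
The exponential factors combine to (2N)^(2N) / (N^N · (1N)^(1N)) = 2^(2N)/1^(1N) = (2^2/1^1)^N = (4)^N.
The square-root prefactors combine to sqrt(2π·2N) / (sqrt(2π N)·sqrt(2π·1N)) = sqrt(2 / (2π·1·N)) = sqrt(1/(π·2n)).
Substituting N = 2n: C(4n, 2n) ~ (4)^(2n) · sqrt(1/(π·2n)).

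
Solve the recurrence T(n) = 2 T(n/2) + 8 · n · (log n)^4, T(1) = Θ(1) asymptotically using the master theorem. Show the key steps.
T(n) = Θ(n · (log n)^5)

Here log_2 2 = 1 and f(n) = 8 · n · (log n)^4 = Θ(n^(log_2 2) · (log n)^4). This is the extended Case 2 of the master theorem (f matches the critical exponent up to log factors), giving T(n) = Θ(n^(log_2 2) · (log n)^(4+1)) = Θ(n · (log n)^5).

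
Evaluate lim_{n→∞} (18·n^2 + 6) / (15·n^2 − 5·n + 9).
lim = 18/15 = 6/5

For large n the leading n^2 terms dominate both numerator and denominator. Dividing top and bottom by n^2, every other term tends to 0, leaving 18/15 = 6/5.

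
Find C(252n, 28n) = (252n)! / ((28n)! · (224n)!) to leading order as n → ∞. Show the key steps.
C(252n, 28n) ~ (387420489/16777216)^(28n) · sqrt(9/(16π·28n))

Write N = 28n. Apply Stirling to each factorial:
  (9N)! ~ sqrt(2π·9N) · (9N/e)^(9N),
  N! ~ sqrt(2π N) · (N/e)^N,
  (8N)! ~ sqrt(2π·8N) · (8N/e)^(8N).
The exponential factors combine to (9N)^(9N) / (N^N · (8N)^(8N)) = 9^(9N)/8^(8N) = (9^9/8^8)^N = (387420489/16777216)^N.
The square-root prefactors combine to sqrt(2π·9N) / (sqrt(2π N)·sqrt(2π·8N)) = sqrt(9 / (2π·8·N)) = sqrt(9/(16π·28n)).
Substituting N = 28n: C(252n, 28n) ~ (387420489/16777216)^(28n) · sqrt(9/(16π·28n)).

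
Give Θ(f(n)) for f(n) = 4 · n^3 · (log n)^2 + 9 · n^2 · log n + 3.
f(n) ∈ Θ(n^3 · (log n)^2)

Compare the terms by growth order. For large n, n^a · (log n)^b dominates n^a' · (log n)^b' iff a > a', or (a = a' and b > b'). Ranking the 3 terms shows the dominant one is 4 · n^3 · (log n)^2. Hence f(n) ∈ Θ(n^3 · (log n)^2).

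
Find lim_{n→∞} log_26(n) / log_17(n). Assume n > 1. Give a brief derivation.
lim = ln(17) / ln(26) = log_26(17)

Change of base: log_26(n) = ln n / ln 26 and log_17(n) = ln n / ln 17. The ratio is (ln n / ln 26) · (ln 17 / ln n) = ln 17 / ln 26, a constant independent of n. So the limit is ln 17 / ln 26 = log_26(17).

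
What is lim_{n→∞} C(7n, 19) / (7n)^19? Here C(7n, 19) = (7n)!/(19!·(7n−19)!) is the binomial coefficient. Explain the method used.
lim = 1/19! = 1/121645100408832000

With N = 7n → ∞: C(N, 19) / N^19 = [N(N−1)…(N−18)] / (19! · N^19) = (1/19!) · 1 · (1 − 1/(7n)) · … · (1 − 18/(7n)). Each factor → 1 as N → ∞, so the limit is 1/19! = 1/121645100408832000.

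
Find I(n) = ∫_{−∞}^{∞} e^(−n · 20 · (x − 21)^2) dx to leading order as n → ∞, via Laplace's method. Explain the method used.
I(n) = sqrt(π/(20n))

Here φ(x) = 20 · (x − 21)^2 has its unique minimum at x* = 21 with φ(x*) = 0 and φ''(x*) = 40. Laplace's method gives
  I(n) ~ e^(−n φ(x*)) · sqrt(2π / (n · φ''(x*))) = sqrt(2π / (40n)) = sqrt(π/(20n)).
This is exact: substituting u = (x − 21)·sqrt(20n) gives I(n) = (1/sqrt(20n)) ∫_{−∞}^{∞} e^(−u^2) du = sqrt(π/(20n)).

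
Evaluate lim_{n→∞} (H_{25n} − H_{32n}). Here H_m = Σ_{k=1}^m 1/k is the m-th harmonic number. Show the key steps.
lim = ln(25/32)

Euler-Maclaurin gives H_m = ln m + γ + 1/(2m) + O(1/m^2). The γ and O(1/m) terms cancel in the difference:
  H_{25n} − H_{32n} = ln(25n) − ln(32n) + O(1/n) = ln(25/32) + O(1/n).
Hence the limit is ln(25/32).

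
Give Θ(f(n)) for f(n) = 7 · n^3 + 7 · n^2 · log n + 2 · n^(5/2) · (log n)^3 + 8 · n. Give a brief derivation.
f(n) ∈ Θ(n^3)

Compare the terms by growth order. For large n, n^a · (log n)^b dominates n^a' · (log n)^b' iff a > a', or (a = a' and b > b'). Ranking the 4 terms shows the dominant one is 7 · n^3. Hence f(n) ∈ Θ(n^3).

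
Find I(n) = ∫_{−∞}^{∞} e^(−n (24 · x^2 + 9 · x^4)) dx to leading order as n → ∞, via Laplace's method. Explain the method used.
I(n) ~ sqrt(π/(24n))

φ(x) = 24 · x^2 + 9 · x^4 has its unique global minimum at x* = 0 (since φ'(x) = 48x + 36x^3 = 0 only at x = 0 for real x with both coefficients positive, and φ → ∞ as |x| → ∞). At x* = 0, φ(0) = 0 and φ''(0) = 48. Laplace's method then gives
  I(n) ~ sqrt(2π / (n · φ''(0))) · e^(−n φ(0)) = sqrt(2π / (48n)) = sqrt(π/(24n)).
The 9 · x^4 term contributes only at subleading order (an O(1/n) relative correction).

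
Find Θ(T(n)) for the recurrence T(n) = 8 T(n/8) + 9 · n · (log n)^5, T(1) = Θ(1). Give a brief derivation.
T(n) = Θ(n · (log n)^6)

Here log_8 8 = 1 and f(n) = 9 · n · (log n)^5 = Θ(n^(log_8 8) · (log n)^5). This is the extended Case 2 of the master theorem (f matches the critical exponent up to log factors), giving T(n) = Θ(n^(log_8 8) · (log n)^(5+1)) = Θ(n · (log n)^6).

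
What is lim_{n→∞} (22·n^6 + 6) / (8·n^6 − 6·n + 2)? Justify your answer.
lim = 22/8 = 11/4

For large n the leading n^6 terms dominate both numerator and denominator. Dividing top and bottom by n^6, every other term tends to 0, leaving 22/8 = 11/4.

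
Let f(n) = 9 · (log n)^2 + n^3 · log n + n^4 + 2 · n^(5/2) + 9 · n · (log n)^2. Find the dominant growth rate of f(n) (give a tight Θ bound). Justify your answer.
f(n) ∈ Θ(n^4)

Compare the terms by growth order. For large n, n^a · (log n)^b dominates n^a' · (log n)^b' iff a > a', or (a = a' and b > b'). Ranking the 5 terms shows the dominant one is n^4. Hence f(n) ∈ Θ(n^4).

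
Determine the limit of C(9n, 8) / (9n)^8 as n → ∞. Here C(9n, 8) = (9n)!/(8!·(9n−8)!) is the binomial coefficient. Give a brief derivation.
lim = 1/8! = 1/40320

With N = 9n → ∞: C(N, 8) / N^8 = [N(N−1)…(N−7)] / (8! · N^8) = (1/8!) · 1 · (1 − 1/(9n)) · … · (1 − 7/(9n)). Each factor → 1 as N → ∞, so the limit is 1/8! = 1/40320.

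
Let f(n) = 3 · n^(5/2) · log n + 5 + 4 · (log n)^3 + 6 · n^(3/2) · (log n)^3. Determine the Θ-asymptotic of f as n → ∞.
f(n) ∈ Θ(n^(5/2) · log n)

Compare the terms by growth order. For large n, n^a · (log n)^b dominates n^a' · (log n)^b' iff a > a', or (a = a' and b > b'). Ranking the 4 terms shows the dominant one is 3 · n^(5/2) · log n. Hence f(n) ∈ Θ(n^(5/2) · log n).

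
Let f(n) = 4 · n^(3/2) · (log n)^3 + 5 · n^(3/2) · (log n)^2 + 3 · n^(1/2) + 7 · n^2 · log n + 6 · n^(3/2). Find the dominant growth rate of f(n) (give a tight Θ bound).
f(n) ∈ Θ(n^2 · log n)

Compare the terms by growth order. For large n, n^a · (log n)^b dominates n^a' · (log n)^b' iff a > a', or (a = a' and b > b'). Ranking the 5 terms shows the dominant one is 7 · n^2 · log n. Hence f(n) ∈ Θ(n^2 · log n).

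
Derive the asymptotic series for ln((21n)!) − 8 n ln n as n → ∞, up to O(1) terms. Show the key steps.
ln((21n)!) − 8 n ln n = 13 n ln n + 21(ln 21 − 1) n + (1/2) ln(2π·21n) + O(1/n)

Stirling: ln((21n)!) = 21n ln(21n) − 21n + (1/2) ln(2π·21n) + O(1/n).
Expand 21n ln(21n) = 21n (ln n + ln 21) = 21n ln n + 21n ln 21.
Subtract 8n ln n: leading term is (21 − 8) n ln n = 13 n ln n. The next term is 21n ln 21 − 21n = 21(ln 21 − 1) n. Then the (1/2) ln(2π·21n) correction.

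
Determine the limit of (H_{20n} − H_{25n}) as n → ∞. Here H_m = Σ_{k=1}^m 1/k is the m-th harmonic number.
lim = ln(20/25) = ln(4/5)

Euler-Maclaurin gives H_m = ln m + γ + 1/(2m) + O(1/m^2). The γ and O(1/m) terms cancel in the difference:
  H_{20n} − H_{25n} = ln(20n) − ln(25n) + O(1/n) = ln(20/25) + O(1/n).
Hence the limit is ln(20/25) = ln(4/5).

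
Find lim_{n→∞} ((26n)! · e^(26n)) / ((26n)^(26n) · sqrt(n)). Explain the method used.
lim = sqrt(2π·26)

Stirling: (26n)! ~ sqrt(2π·26n) · (26n/e)^(26n). Hence
  (26n)! · e^(26n) / (26n)^(26n) ~ sqrt(2π·26n).
Dividing by sqrt(n): sqrt(2π·26n) / sqrt(n) = sqrt(2π·26) · n^((1−1)/2), so the limit is sqrt(2π·26).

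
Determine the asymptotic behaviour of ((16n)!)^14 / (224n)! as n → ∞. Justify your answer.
((16n)!)^14/(224n)! ~ ((2π·16n)^(13/2) / sqrt(14)) · 14^(−14·16n)  →  0

Write N = 16n. Stirling: N! ~ sqrt(2π N)(N/e)^N and (14N)! ~ sqrt(2π·14N)·(14N/e)^(14N).
  (N!)^14/(14N)! ~ (2π N)^(14/2) (N/e)^(14N) / [sqrt(2π·14N) (14N/e)^(14N)]
     = (2π N)^(14/2) / sqrt(2π·14N) · (N/(14N))^(14N)
     = (2π N)^((14−1)/2) / sqrt(14) · 14^(−14N).
Since 14^14 > 1, the factor 14^(−14N) decays exponentially, so the ratio → 0. Substituting N = 16n gives the stated form.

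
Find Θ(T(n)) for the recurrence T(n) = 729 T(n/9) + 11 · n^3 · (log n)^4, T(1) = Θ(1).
T(n) = Θ(n^3 · (log n)^5)

Here log_9 729 = 3 and f(n) = 11 · n^3 · (log n)^4 = Θ(n^(log_9 729) · (log n)^4). This is the extended Case 2 of the master theorem (f matches the critical exponent up to log factors), giving T(n) = Θ(n^(log_9 729) · (log n)^(4+1)) = Θ(n^3 · (log n)^5).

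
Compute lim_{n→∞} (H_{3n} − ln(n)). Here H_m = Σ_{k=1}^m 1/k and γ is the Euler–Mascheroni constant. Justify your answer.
lim = ln 3 + γ

By Euler-Maclaurin, H_m = ln m + γ + O(1/m). So
  H_{3n} − ln(n) = ln(3n) + γ − ln(n) + O(1/n)
                       = ln(3/1) + γ + O(1/n).
Hence the limit is ln(3/1) + γ.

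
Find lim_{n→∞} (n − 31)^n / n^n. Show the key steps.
lim = e^(−31)

Rewrite as (1 − 31/n)^(n). By the standard limit (1 + x/n)^n → e^x, we have (1 − 31/n)^n → e^(−31), and raising to the 1st power gives e^(−31).
More precisely, ln[(1 − 31/n)^(n)] = n · ln(1 − 31/n) = n · (-31/n + O(1/n^2)) = -31 + O(1/n) → -31.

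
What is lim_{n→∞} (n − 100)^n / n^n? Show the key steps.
lim = e^(−100)

Rewrite as (1 − 100/n)^(n). By the standard limit (1 + x/n)^n → e^x, we have (1 − 100/n)^n → e^(−100), and raising to the 1st power gives e^(−100).
More precisely, ln[(1 − 100/n)^(n)] = n · ln(1 − 100/n) = n · (-100/n + O(1/n^2)) = -100 + O(1/n) → -100.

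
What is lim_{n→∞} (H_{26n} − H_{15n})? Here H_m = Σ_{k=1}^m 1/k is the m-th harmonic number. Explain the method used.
lim = ln(26/15)

Euler-Maclaurin gives H_m = ln m + γ + 1/(2m) + O(1/m^2). The γ and O(1/m) terms cancel in the difference:
  H_{26n} − H_{15n} = ln(26n) − ln(15n) + O(1/n) = ln(26/15) + O(1/n).
Hence the limit is ln(26/15).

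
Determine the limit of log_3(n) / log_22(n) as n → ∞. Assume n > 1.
lim = ln(22) / ln(3) = log_3(22)

Change of base: log_3(n) = ln n / ln 3 and log_22(n) = ln n / ln 22. The ratio is (ln n / ln 3) · (ln 22 / ln n) = ln 22 / ln 3, a constant independent of n. So the limit is ln 22 / ln 3 = log_3(22).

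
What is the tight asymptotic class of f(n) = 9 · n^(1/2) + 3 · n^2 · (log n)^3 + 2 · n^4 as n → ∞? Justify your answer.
f(n) ∈ Θ(n^4)

Compare the terms by growth order. For large n, n^a · (log n)^b dominates n^a' · (log n)^b' iff a > a', or (a = a' and b > b'). Ranking the 3 terms shows the dominant one is 2 · n^4. Hence f(n) ∈ Θ(n^4).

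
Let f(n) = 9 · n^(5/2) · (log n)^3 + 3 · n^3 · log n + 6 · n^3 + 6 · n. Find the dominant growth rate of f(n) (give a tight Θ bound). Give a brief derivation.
f(n) ∈ Θ(n^3 · log n)

Compare the terms by growth order. For large n, n^a · (log n)^b dominates n^a' · (log n)^b' iff a > a', or (a = a' and b > b'). Ranking the 4 terms shows the dominant one is 3 · n^3 · log n. Hence f(n) ∈ Θ(n^3 · log n).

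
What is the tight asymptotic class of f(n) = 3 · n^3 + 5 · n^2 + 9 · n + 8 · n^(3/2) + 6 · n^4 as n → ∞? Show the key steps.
f(n) ∈ Θ(n^4)

Compare the terms by growth order. For large n, n^a · (log n)^b dominates n^a' · (log n)^b' iff a > a', or (a = a' and b > b'). Ranking the 5 terms shows the dominant one is 6 · n^4. Hence f(n) ∈ Θ(n^4).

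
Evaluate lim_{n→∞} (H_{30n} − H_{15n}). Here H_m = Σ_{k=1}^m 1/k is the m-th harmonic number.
lim = ln(30/15) = ln 2

Euler-Maclaurin gives H_m = ln m + γ + 1/(2m) + O(1/m^2). The γ and O(1/m) terms cancel in the difference:
  H_{30n} − H_{15n} = ln(30n) − ln(15n) + O(1/n) = ln(30/15) + O(1/n).
Hence the limit is ln(30/15) = ln 2.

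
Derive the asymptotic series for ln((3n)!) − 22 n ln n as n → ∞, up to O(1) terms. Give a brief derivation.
ln((3n)!) − 22 n ln n = −19 n ln n + 3(ln 3 − 1) n + (1/2) ln(2π·3n) + O(1/n)

Stirling: ln((3n)!) = 3n ln(3n) − 3n + (1/2) ln(2π·3n) + O(1/n).
Expand 3n ln(3n) = 3n (ln n + ln 3) = 3n ln n + 3n ln 3.
Subtract 22n ln n: leading term is (3 − 22) n ln n = −19 n ln n. The next term is 3n ln 3 − 3n = 3(ln 3 − 1) n. Then the (1/2) ln(2π·3n) correction.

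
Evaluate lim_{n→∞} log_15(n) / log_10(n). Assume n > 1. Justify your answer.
lim = ln(10) / ln(15) = log_15(10)

Change of base: log_15(n) = ln n / ln 15 and log_10(n) = ln n / ln 10. The ratio is (ln n / ln 15) · (ln 10 / ln n) = ln 10 / ln 15, a constant independent of n. So the limit is ln 10 / ln 15 = log_15(10).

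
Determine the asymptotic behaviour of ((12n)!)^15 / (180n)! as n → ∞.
((12n)!)^15/(180n)! ~ ((2π·12n)^(14/2) / sqrt(15)) · 15^(−15·12n)  →  0

Write N = 12n. Stirling: N! ~ sqrt(2π N)(N/e)^N and (15N)! ~ sqrt(2π·15N)·(15N/e)^(15N).
  (N!)^15/(15N)! ~ (2π N)^(15/2) (N/e)^(15N) / [sqrt(2π·15N) (15N/e)^(15N)]
     = (2π N)^(15/2) / sqrt(2π·15N) · (N/(15N))^(15N)
     = (2π N)^((15−1)/2) / sqrt(15) · 15^(−15N).
Since 15^15 > 1, the factor 15^(−15N) decays exponentially, so the ratio → 0. Substituting N = 12n gives the stated form.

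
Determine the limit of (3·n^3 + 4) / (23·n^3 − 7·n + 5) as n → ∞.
lim = 3/23

For large n the leading n^3 terms dominate both numerator and denominator. Dividing top and bottom by n^3, every other term tends to 0, leaving 3/23.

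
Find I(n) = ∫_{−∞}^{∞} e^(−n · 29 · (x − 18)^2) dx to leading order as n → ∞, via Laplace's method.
I(n) = sqrt(π/(29n))

Here φ(x) = 29 · (x − 18)^2 has its unique minimum at x* = 18 with φ(x*) = 0 and φ''(x*) = 58. Laplace's method gives
  I(n) ~ e^(−n φ(x*)) · sqrt(2π / (n · φ''(x*))) = sqrt(2π / (58n)) = sqrt(π/(29n)).
This is exact: substituting u = (x − 18)·sqrt(29n) gives I(n) = (1/sqrt(29n)) ∫_{−∞}^{∞} e^(−u^2) du = sqrt(π/(29n)).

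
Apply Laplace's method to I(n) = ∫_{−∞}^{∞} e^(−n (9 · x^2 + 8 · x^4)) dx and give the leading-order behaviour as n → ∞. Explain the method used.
I(n) ~ sqrt(π/(9n))

φ(x) = 9 · x^2 + 8 · x^4 has its unique global minimum at x* = 0 (since φ'(x) = 18x + 32x^3 = 0 only at x = 0 for real x with both coefficients positive, and φ → ∞ as |x| → ∞). At x* = 0, φ(0) = 0 and φ''(0) = 18. Laplace's method then gives
  I(n) ~ sqrt(2π / (n · φ''(0))) · e^(−n φ(0)) = sqrt(2π / (18n)) = sqrt(π/(9n)).
The 8 · x^4 term contributes only at subleading order (an O(1/n) relative correction).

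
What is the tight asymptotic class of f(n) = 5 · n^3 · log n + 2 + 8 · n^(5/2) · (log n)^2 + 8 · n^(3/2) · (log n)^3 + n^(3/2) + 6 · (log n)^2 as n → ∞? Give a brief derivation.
f(n) ∈ Θ(n^3 · log n)

Compare the terms by growth order. For large n, n^a · (log n)^b dominates n^a' · (log n)^b' iff a > a', or (a = a' and b > b'). Ranking the 6 terms shows the dominant one is 5 · n^3 · log n. Hence f(n) ∈ Θ(n^3 · log n).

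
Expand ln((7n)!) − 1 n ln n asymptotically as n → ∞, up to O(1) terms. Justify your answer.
ln((7n)!) − 1 n ln n = 6 n ln n + 7(ln 7 − 1) n + (1/2) ln(2π·7n) + O(1/n)

Stirling: ln((7n)!) = 7n ln(7n) − 7n + (1/2) ln(2π·7n) + O(1/n).
Expand 7n ln(7n) = 7n (ln n + ln 7) = 7n ln n + 7n ln 7.
Subtract 1n ln n: leading term is (7 − 1) n ln n = 6 n ln n. The next term is 7n ln 7 − 7n = 7(ln 7 − 1) n. Then the (1/2) ln(2π·7n) correction.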